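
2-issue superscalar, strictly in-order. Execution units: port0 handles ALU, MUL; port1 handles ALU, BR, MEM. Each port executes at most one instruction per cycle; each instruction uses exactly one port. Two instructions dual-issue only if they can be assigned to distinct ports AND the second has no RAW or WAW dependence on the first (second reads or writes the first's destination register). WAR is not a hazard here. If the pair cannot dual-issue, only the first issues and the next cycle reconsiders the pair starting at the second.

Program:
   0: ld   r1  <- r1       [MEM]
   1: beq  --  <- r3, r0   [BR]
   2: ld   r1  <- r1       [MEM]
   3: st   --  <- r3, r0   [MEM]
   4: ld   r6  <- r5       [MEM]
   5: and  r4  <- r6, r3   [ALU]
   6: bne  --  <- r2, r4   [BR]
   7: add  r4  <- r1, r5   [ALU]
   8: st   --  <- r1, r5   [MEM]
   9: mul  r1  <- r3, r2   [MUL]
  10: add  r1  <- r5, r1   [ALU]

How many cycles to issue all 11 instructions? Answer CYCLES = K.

#0 head=0: ld.MEM i0 no-port MEM/BR
#1 head=1: beq.BR i1 no-port BR/MEM
#2 head=2: ld.MEM i2 no-port MEM/MEM
#3 head=3: st.MEM i3 no-port MEM/MEM
#4 head=4: ld.MEM i4 RAW r6
#5 head=5: and.ALU i5 RAW r4
#6 head=6: bne.BR+add.ALU i6,i7 2-wide
#7 head=8: st.MEM+mul.MUL i8,i9 2-wide
#8 head=10: add.ALU i10 tail

CYCLES = 9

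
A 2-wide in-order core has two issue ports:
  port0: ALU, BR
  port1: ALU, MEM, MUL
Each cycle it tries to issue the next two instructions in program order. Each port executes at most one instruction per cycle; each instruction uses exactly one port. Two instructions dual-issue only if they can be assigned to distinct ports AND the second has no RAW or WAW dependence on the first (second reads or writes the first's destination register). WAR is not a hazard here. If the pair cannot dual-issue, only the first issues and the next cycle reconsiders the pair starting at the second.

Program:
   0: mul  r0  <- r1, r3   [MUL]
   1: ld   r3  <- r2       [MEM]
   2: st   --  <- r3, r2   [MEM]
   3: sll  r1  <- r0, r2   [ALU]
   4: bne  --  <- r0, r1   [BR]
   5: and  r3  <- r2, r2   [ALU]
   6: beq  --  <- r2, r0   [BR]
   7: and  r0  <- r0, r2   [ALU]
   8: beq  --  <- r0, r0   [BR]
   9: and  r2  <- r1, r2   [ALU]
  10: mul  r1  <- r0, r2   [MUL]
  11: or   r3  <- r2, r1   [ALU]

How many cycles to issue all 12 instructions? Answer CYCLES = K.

CYCLES = 8

t=0 i0:mul ; no-port MUL/MEM
t=1 i1:ld ; no-port MEM/MEM
t=2 i2/i3:st;sll ; pair
t=3 i4/i5:bne;and ; pair
t=4 i6/i7:beq;and ; pair
t=5 i8/i9:beq;and ; pair
t=6 i10:mul ; RAW r1
t=7 i11:or ; tail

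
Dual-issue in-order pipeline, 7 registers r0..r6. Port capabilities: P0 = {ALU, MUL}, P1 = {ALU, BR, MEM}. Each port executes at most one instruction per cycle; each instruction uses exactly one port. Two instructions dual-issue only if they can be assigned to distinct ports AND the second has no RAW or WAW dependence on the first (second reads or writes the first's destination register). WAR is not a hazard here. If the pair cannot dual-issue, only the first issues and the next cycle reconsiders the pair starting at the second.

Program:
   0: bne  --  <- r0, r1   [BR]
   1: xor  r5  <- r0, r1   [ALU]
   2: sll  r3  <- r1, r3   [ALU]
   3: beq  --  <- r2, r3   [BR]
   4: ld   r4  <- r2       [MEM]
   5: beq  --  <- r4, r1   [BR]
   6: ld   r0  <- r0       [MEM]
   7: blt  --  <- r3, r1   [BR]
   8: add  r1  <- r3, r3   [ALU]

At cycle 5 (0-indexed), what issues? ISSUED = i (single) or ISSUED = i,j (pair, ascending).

0. bne/xor @i0&i1  | 2-wide
1. sll @i2  | RAW r3
2. beq @i3  | no-port BR/MEM
3. ld @i4  | no-port MEM/BR
4. beq @i5  | no-port BR/MEM
5. ld @i6  | no-port MEM/BR
6. blt/add @i7&i8  | 2-wide

ISSUED = 6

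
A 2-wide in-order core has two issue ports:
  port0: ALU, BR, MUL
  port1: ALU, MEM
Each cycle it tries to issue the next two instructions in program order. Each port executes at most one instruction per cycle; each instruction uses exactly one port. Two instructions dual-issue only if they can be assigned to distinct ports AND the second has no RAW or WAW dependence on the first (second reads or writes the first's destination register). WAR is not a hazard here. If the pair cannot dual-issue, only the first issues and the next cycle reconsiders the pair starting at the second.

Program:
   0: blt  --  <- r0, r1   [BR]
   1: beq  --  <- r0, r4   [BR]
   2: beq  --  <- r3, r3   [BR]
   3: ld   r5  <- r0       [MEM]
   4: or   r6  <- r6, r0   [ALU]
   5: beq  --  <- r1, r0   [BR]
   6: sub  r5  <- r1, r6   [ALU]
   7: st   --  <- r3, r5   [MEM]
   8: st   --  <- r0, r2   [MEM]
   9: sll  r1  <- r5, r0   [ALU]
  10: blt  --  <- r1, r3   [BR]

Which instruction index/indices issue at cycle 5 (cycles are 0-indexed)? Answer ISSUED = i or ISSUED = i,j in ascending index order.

0. blt.BR @i0  | no-port BR/BR
1. beq.BR @i1  | no-port BR/BR
2. beq.BR ld.MEM @i2,i3  | pair
3. or.ALU beq.BR @i4,i5  | pair
4. sub.ALU @i6  | RAW r5
5. st.MEM @i7  | no-port MEM/MEM
6. st.MEM sll.ALU @i8,i9  | pair
7. blt.BR @i10  | tail

ISSUED = 7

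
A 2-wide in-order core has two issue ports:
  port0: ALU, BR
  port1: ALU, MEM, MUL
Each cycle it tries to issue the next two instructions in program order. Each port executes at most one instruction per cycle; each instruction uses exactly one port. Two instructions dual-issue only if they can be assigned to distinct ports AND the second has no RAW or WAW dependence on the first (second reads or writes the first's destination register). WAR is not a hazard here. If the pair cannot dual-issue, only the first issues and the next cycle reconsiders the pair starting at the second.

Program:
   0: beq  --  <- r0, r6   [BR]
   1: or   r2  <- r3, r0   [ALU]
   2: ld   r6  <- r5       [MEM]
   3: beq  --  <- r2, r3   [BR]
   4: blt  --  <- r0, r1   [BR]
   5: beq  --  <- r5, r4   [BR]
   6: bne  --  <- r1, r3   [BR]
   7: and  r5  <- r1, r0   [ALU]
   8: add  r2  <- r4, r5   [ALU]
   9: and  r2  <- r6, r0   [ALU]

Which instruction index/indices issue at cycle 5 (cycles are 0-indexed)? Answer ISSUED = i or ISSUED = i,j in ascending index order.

0. beq/or @i0&i1  | pair
1. ld/beq @i2&i3  | pair
2. blt @i4  | no-port BR/BR
3. beq @i5  | no-port BR/BR
4. bne/and @i6&i7  | pair
5. add @i8  | WAW r2
6. and @i9  | tail

ISSUED = 8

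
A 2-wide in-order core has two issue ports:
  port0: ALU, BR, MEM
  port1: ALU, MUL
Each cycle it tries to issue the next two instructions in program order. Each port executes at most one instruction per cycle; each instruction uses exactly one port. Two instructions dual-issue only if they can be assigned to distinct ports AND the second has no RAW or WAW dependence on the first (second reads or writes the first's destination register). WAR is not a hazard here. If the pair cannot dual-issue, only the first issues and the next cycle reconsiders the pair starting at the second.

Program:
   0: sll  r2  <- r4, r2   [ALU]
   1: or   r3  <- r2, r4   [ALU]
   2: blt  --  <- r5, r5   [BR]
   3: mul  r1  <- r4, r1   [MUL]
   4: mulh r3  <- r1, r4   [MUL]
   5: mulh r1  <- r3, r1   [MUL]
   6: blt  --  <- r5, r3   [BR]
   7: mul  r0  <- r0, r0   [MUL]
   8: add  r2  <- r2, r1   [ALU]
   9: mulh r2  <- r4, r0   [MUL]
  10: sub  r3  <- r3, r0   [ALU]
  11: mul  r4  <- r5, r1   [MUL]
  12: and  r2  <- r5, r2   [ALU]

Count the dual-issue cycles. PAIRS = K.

PAIRS = 5

  cy0 -> i0 (sll) RAW r2
  cy1 -> i1+i2 (or+blt) 2-wide
  cy2 -> i3 (mul) no-port MUL/MUL
  cy3 -> i4 (mulh) no-port MUL/MUL
  cy4 -> i5+i6 (mulh+blt) 2-wide
  cy5 -> i7+i8 (mul+add) 2-wide
  cy6 -> i9+i10 (mulh+sub) 2-wide
  cy7 -> i11+i12 (mul+and) 2-wide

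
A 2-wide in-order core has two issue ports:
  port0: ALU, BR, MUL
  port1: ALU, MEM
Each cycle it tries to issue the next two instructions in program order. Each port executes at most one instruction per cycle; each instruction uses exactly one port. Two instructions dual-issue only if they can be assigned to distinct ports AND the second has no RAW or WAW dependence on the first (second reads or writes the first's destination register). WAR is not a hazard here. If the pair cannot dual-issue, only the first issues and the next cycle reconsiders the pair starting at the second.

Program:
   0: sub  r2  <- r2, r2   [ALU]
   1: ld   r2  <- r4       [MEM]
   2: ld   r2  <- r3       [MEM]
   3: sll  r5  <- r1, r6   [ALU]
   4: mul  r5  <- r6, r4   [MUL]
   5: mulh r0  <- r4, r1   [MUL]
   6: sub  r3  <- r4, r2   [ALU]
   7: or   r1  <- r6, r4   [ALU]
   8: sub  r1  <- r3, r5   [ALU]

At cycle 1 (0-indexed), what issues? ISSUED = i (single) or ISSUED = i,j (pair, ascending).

ISSUED = 1

  cy0 -> i0 (sub) WAW r2
  cy1 -> i1 (ld) no-port MEM/MEM
  cy2 -> i2/i3 (ld/sll) 2-wide
  cy3 -> i4 (mul) no-port MUL/MUL
  cy4 -> i5/i6 (mulh/sub) 2-wide
  cy5 -> i7 (or) WAW r1
  cy6 -> i8 (sub) tail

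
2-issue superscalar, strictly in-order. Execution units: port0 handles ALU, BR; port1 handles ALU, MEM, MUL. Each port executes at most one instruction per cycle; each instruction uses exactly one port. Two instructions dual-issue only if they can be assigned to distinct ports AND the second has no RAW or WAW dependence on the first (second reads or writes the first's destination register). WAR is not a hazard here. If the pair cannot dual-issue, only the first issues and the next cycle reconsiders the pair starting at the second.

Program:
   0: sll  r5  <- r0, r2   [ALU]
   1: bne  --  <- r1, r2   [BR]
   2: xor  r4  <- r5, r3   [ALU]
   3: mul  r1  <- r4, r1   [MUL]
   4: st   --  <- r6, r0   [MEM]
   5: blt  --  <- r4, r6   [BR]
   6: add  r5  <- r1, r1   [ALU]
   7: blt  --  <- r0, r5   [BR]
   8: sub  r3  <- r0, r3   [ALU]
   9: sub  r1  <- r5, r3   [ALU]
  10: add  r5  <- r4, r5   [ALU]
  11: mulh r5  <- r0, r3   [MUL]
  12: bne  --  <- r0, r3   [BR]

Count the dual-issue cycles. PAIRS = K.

  cy0 -> i0+i1 (sll.ALU/bne.BR) 2-wide
  cy1 -> i2 (xor.ALU) RAW r4
  cy2 -> i3 (mul.MUL) no-port MUL/MEM
  cy3 -> i4+i5 (st.MEM/blt.BR) 2-wide
  cy4 -> i6 (add.ALU) RAW r5
  cy5 -> i7+i8 (blt.BR/sub.ALU) 2-wide
  cy6 -> i9+i10 (sub.ALU/add.ALU) 2-wide
  cy7 -> i11+i12 (mulh.MUL/bne.BR) 2-wide

PAIRS = 5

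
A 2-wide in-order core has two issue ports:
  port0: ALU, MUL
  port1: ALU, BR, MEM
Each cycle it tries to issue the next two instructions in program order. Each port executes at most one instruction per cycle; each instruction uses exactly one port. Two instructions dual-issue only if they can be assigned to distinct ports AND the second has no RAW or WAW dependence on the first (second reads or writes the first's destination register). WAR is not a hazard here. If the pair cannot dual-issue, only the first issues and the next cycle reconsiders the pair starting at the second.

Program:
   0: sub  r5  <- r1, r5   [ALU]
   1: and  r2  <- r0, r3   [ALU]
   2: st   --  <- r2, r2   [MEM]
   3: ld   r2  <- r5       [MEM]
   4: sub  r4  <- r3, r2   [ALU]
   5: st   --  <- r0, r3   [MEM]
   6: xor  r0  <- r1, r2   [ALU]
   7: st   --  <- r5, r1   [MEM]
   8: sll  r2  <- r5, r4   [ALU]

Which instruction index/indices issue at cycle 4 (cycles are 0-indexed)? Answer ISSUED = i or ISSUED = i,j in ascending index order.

[0] i0&i1  sub.ALU and.ALU  -- pair
[1] i2  st.MEM  -- no-port MEM/MEM
[2] i3  ld.MEM  -- RAW r2
[3] i4&i5  sub.ALU st.MEM  -- pair
[4] i6&i7  xor.ALU st.MEM  -- pair
[5] i8  sll.ALU  -- tail

ISSUED = 6,7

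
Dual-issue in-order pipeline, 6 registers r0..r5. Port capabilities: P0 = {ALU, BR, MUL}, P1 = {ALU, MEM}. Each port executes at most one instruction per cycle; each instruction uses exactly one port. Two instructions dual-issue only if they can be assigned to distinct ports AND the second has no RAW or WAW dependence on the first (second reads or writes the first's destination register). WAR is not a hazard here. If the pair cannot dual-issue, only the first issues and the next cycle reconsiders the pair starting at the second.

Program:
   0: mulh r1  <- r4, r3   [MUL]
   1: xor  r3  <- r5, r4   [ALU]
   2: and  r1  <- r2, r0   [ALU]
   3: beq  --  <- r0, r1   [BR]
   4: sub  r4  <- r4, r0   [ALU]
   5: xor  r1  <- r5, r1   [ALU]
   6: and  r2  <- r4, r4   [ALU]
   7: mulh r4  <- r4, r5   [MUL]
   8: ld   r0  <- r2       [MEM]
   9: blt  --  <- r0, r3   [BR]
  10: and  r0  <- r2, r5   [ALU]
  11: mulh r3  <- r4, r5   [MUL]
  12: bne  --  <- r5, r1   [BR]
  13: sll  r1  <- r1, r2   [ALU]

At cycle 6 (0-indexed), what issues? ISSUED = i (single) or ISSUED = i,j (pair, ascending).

#0 head=0: mulh.MUL/xor.ALU i0/i1 pair
#1 head=2: and.ALU i2 RAW r1
#2 head=3: beq.BR/sub.ALU i3/i4 pair
#3 head=5: xor.ALU/and.ALU i5/i6 pair
#4 head=7: mulh.MUL/ld.MEM i7/i8 pair
#5 head=9: blt.BR/and.ALU i9/i10 pair
#6 head=11: mulh.MUL i11 no-port MUL/BR
#7 head=12: bne.BR/sll.ALU i12/i13 pair

ISSUED = 11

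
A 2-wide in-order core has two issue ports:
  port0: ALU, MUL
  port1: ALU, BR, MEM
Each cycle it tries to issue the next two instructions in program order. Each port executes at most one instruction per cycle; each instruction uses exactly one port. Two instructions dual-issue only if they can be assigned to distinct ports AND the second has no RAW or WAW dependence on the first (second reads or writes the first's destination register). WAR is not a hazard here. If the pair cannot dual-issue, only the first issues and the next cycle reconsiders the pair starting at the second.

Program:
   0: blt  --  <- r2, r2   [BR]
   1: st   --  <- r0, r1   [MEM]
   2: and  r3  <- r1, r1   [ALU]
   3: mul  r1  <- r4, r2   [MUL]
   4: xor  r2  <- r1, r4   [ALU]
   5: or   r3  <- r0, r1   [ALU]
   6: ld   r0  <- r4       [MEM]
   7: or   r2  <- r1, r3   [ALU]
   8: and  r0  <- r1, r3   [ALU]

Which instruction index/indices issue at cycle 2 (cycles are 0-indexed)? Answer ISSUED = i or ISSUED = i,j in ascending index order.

[0] i0  blt  -- no-port BR/MEM
[1] i1,i2  st/and  -- dual
[2] i3  mul  -- RAW r1
[3] i4,i5  xor/or  -- dual
[4] i6,i7  ld/or  -- dual
[5] i8  and  -- tail

ISSUED = 3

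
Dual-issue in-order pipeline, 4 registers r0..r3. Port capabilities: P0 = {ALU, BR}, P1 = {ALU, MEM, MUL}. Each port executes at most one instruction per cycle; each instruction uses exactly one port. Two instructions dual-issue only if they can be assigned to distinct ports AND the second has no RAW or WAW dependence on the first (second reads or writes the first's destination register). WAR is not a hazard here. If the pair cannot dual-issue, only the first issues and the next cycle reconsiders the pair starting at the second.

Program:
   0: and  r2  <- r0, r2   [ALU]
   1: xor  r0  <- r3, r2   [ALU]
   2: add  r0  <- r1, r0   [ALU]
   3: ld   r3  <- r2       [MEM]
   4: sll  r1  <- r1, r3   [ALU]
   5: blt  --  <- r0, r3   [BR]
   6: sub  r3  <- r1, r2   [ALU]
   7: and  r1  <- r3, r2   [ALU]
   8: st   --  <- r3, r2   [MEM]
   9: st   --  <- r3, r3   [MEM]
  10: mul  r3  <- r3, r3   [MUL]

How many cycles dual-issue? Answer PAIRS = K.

t=0 i0:and.ALU ; RAW r2
t=1 i1:xor.ALU ; RAW+WAW r0
t=2 i2/i3:add.ALU/ld.MEM ; 2-wide
t=3 i4/i5:sll.ALU/blt.BR ; 2-wide
t=4 i6:sub.ALU ; RAW r3
t=5 i7/i8:and.ALU/st.MEM ; 2-wide
t=6 i9:st.MEM ; no-port MEM/MUL
t=7 i10:mul.MUL ; tail

PAIRS = 3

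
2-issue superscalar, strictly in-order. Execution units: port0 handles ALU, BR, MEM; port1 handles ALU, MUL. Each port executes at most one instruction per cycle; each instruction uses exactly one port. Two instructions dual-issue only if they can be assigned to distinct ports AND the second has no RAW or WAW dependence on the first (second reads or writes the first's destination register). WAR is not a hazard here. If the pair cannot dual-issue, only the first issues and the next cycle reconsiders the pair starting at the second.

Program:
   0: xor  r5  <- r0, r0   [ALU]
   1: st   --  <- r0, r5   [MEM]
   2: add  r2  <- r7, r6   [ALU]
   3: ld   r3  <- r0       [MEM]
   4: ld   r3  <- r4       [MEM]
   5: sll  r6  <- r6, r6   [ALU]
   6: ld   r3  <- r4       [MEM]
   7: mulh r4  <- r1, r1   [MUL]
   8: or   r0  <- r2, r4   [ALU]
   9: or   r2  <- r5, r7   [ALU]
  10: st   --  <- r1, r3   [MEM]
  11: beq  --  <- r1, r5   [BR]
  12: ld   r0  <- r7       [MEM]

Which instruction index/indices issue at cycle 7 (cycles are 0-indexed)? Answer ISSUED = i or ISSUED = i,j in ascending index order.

  cy0 -> i0 (xor) RAW r5
  cy1 -> i1&i2 (st;add) dual
  cy2 -> i3 (ld) no-port MEM/MEM
  cy3 -> i4&i5 (ld;sll) dual
  cy4 -> i6&i7 (ld;mulh) dual
  cy5 -> i8&i9 (or;or) dual
  cy6 -> i10 (st) no-port MEM/BR
  cy7 -> i11 (beq) no-port BR/MEM
  cy8 -> i12 (ld) tail

ISSUED = 11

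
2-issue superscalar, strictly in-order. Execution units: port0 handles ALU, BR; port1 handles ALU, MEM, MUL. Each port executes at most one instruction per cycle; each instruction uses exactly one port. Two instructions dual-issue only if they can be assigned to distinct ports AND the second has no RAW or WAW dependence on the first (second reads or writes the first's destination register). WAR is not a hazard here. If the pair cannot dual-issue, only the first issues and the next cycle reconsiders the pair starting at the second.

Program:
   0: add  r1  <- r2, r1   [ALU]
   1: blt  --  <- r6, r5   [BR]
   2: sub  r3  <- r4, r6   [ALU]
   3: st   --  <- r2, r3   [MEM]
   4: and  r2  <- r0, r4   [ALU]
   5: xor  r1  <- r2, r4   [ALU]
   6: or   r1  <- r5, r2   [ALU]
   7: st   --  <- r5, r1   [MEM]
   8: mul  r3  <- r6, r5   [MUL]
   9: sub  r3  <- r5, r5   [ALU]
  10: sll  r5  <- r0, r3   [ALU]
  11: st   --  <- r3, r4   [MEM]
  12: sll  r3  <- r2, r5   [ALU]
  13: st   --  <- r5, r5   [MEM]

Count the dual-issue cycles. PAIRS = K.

PAIRS = 4

[0] i0/i1  add.ALU blt.BR  -- dual
[1] i2  sub.ALU  -- RAW r3
[2] i3/i4  st.MEM and.ALU  -- dual
[3] i5  xor.ALU  -- WAW r1
[4] i6  or.ALU  -- RAW r1
[5] i7  st.MEM  -- no-port MEM/MUL
[6] i8  mul.MUL  -- WAW r3
[7] i9  sub.ALU  -- RAW r3
[8] i10/i11  sll.ALU st.MEM  -- dual
[9] i12/i13  sll.ALU st.MEM  -- dual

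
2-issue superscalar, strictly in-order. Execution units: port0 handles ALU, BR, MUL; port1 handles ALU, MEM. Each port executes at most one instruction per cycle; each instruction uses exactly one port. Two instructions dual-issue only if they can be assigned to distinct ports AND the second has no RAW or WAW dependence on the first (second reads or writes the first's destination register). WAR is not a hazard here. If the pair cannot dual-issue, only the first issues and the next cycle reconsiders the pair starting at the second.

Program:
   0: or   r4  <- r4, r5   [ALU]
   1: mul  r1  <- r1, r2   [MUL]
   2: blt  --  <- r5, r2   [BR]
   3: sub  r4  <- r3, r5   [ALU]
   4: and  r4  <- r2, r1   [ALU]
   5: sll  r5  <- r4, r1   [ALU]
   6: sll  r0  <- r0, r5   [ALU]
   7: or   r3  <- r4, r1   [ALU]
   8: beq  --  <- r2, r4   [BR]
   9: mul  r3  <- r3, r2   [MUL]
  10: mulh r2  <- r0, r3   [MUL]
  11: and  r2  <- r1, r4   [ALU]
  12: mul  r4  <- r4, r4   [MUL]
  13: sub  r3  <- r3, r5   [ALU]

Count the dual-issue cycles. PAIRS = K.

PAIRS = 4

#0 head=0: or.ALU;mul.MUL i0+i1 dual
#1 head=2: blt.BR;sub.ALU i2+i3 dual
#2 head=4: and.ALU i4 RAW r4
#3 head=5: sll.ALU i5 RAW r5
#4 head=6: sll.ALU;or.ALU i6+i7 dual
#5 head=8: beq.BR i8 no-port BR/MUL
#6 head=9: mul.MUL i9 no-port MUL/MUL
#7 head=10: mulh.MUL i10 WAW r2
#8 head=11: and.ALU;mul.MUL i11+i12 dual
#9 head=13: sub.ALU i13 tail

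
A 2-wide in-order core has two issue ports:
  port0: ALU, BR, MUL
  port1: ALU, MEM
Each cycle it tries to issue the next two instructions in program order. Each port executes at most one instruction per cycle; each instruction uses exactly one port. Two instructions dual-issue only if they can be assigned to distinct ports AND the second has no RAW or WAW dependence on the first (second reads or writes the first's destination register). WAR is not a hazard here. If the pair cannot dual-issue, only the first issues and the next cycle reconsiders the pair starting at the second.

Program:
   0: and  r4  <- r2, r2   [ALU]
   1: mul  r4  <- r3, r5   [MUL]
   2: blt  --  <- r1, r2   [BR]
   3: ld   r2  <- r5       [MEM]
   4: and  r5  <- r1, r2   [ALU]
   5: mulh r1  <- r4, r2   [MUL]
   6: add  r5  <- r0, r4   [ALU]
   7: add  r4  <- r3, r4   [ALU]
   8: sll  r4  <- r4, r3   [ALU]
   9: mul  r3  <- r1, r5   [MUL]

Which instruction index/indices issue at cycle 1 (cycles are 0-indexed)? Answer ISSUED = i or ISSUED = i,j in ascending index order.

ISSUED = 1

#0 head=0: and i0 WAW r4
#1 head=1: mul i1 no-port MUL/BR
#2 head=2: blt/ld i2&i3 pair
#3 head=4: and/mulh i4&i5 pair
#4 head=6: add/add i6&i7 pair
#5 head=8: sll/mul i8&i9 pair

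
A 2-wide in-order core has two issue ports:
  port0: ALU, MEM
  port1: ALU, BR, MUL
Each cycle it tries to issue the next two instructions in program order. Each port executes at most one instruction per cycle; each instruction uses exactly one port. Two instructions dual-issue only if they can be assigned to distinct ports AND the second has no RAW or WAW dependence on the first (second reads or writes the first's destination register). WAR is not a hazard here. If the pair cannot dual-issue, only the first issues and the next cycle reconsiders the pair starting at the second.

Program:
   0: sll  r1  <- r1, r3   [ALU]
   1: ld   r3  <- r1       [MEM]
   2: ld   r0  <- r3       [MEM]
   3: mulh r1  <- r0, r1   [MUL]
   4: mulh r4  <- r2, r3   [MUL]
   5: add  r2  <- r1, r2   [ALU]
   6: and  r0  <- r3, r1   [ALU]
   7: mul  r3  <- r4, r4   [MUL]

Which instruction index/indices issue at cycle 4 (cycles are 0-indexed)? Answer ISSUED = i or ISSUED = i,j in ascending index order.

[0] i0  sll.ALU  -- RAW r1
[1] i1  ld.MEM  -- no-port MEM/MEM
[2] i2  ld.MEM  -- RAW r0
[3] i3  mulh.MUL  -- no-port MUL/MUL
[4] i4&i5  mulh.MUL/add.ALU  -- pair
[5] i6&i7  and.ALU/mul.MUL  -- pair

ISSUED = 4,5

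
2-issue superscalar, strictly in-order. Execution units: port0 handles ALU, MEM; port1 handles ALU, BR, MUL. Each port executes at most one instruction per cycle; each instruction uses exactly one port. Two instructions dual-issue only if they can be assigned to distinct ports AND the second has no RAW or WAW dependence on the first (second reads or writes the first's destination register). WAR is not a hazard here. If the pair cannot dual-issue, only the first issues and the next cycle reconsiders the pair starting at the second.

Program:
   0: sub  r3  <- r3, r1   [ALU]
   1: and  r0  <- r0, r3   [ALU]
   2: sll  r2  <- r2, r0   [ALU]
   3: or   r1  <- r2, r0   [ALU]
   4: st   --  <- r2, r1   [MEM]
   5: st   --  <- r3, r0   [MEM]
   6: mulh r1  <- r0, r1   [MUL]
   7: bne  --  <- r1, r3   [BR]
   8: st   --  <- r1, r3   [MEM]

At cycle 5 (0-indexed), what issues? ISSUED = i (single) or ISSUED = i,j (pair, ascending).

ISSUED = 5,6

0. sub.ALU @i0  | RAW r3
1. and.ALU @i1  | RAW r0
2. sll.ALU @i2  | RAW r2
3. or.ALU @i3  | RAW r1
4. st.MEM @i4  | no-port MEM/MEM
5. st.MEM mulh.MUL @i5&i6  | dual
6. bne.BR st.MEM @i7&i8  | dual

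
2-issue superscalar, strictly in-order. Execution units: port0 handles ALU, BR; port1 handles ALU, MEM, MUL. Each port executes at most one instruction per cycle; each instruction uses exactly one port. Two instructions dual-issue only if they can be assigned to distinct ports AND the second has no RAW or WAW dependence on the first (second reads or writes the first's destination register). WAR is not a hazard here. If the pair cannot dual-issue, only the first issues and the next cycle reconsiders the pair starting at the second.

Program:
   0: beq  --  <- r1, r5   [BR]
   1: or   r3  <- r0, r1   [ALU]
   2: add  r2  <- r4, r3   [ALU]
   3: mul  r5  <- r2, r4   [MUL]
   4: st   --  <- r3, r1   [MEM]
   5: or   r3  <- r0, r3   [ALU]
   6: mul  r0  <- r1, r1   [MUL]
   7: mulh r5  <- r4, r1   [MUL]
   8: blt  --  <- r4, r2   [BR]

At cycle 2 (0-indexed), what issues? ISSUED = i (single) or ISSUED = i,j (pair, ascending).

#0 head=0: beq+or i0&i1 pair
#1 head=2: add i2 RAW r2
#2 head=3: mul i3 no-port MUL/MEM
#3 head=4: st+or i4&i5 pair
#4 head=6: mul i6 no-port MUL/MUL
#5 head=7: mulh+blt i7&i8 pair

ISSUED = 3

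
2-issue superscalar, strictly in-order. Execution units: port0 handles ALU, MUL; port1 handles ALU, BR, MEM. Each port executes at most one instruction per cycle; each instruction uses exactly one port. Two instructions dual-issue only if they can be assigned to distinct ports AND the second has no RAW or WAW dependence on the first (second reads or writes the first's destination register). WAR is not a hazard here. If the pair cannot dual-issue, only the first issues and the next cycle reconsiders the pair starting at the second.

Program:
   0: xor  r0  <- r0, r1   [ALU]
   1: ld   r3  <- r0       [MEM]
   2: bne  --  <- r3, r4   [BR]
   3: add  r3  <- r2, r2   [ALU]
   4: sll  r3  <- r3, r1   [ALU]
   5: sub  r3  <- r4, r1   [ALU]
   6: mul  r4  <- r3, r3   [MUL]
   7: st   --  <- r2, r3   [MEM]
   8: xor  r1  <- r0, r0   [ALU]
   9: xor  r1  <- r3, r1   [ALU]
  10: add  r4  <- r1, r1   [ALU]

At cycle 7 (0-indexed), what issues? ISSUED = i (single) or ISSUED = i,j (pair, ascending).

[0] i0  xor.ALU  -- RAW r0
[1] i1  ld.MEM  -- no-port MEM/BR
[2] i2+i3  bne.BR+add.ALU  -- pair
[3] i4  sll.ALU  -- WAW r3
[4] i5  sub.ALU  -- RAW r3
[5] i6+i7  mul.MUL+st.MEM  -- pair
[6] i8  xor.ALU  -- RAW+WAW r1
[7] i9  xor.ALU  -- RAW r1
[8] i10  add.ALU  -- tail

ISSUED = 9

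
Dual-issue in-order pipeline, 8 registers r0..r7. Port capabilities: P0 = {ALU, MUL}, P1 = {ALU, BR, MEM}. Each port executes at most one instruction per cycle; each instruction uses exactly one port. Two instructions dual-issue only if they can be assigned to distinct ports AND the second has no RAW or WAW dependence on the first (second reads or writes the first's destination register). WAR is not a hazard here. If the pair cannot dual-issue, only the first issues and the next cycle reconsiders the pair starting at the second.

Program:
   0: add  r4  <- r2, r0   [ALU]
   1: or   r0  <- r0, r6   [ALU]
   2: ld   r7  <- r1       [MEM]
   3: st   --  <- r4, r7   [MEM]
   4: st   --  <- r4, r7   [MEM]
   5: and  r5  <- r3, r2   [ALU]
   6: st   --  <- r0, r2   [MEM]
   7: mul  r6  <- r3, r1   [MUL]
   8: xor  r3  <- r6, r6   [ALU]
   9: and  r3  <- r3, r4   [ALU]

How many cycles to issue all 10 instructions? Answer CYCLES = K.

CYCLES = 7

#0 head=0: add+or i0+i1 dual
#1 head=2: ld i2 no-port MEM/MEM
#2 head=3: st i3 no-port MEM/MEM
#3 head=4: st+and i4+i5 dual
#4 head=6: st+mul i6+i7 dual
#5 head=8: xor i8 RAW+WAW r3
#6 head=9: and i9 tail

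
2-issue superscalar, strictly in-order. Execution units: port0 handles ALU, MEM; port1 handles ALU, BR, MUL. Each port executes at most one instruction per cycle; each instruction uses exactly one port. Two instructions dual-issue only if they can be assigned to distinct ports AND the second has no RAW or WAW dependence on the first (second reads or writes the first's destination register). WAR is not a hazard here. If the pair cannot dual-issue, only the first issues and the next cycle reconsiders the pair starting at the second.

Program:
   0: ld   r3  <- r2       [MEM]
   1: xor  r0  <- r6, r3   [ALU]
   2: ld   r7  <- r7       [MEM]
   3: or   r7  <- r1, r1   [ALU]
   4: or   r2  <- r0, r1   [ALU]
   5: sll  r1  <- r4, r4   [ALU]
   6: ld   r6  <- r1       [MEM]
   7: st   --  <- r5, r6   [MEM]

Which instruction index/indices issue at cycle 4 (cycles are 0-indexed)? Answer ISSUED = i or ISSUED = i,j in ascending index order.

ISSUED = 6

[0] i0  ld  -- RAW r3
[1] i1&i2  xor ld  -- dual
[2] i3&i4  or or  -- dual
[3] i5  sll  -- RAW r1
[4] i6  ld  -- no-port MEM/MEM
[5] i7  st  -- tail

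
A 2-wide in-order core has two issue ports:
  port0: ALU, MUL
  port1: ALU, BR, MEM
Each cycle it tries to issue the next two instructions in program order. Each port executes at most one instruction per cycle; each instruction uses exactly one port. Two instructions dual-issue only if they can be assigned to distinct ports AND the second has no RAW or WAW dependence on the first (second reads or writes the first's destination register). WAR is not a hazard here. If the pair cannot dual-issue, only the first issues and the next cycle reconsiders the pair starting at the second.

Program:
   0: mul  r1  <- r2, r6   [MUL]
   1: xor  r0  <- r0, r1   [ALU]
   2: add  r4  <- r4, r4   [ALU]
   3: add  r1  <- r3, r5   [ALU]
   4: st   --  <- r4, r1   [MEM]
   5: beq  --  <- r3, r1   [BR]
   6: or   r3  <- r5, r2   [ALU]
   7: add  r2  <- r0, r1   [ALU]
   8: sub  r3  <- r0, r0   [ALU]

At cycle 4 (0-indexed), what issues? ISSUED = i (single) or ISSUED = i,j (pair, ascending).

ISSUED = 5,6

t=0 i0:mul ; RAW r1
t=1 i1/i2:xor;add ; pair
t=2 i3:add ; RAW r1
t=3 i4:st ; no-port MEM/BR
t=4 i5/i6:beq;or ; pair
t=5 i7/i8:add;sub ; pair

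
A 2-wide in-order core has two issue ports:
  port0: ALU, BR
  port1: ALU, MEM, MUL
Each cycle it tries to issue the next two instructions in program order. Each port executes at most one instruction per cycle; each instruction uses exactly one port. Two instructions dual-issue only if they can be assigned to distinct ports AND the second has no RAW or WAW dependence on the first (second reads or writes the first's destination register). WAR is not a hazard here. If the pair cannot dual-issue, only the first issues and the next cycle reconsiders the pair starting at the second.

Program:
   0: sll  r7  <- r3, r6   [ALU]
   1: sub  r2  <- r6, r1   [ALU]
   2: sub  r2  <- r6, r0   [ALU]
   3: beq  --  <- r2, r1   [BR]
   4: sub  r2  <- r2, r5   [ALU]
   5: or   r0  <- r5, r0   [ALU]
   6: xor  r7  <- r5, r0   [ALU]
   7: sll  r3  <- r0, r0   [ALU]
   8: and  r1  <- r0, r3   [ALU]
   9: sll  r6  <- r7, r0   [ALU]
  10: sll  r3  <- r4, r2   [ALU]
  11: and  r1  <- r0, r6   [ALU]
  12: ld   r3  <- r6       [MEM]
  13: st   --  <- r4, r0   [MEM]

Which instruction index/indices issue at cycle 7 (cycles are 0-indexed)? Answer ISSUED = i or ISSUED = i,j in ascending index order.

#0 head=0: sll/sub i0,i1 dual
#1 head=2: sub i2 RAW r2
#2 head=3: beq/sub i3,i4 dual
#3 head=5: or i5 RAW r0
#4 head=6: xor/sll i6,i7 dual
#5 head=8: and/sll i8,i9 dual
#6 head=10: sll/and i10,i11 dual
#7 head=12: ld i12 no-port MEM/MEM
#8 head=13: st i13 tail

ISSUED = 12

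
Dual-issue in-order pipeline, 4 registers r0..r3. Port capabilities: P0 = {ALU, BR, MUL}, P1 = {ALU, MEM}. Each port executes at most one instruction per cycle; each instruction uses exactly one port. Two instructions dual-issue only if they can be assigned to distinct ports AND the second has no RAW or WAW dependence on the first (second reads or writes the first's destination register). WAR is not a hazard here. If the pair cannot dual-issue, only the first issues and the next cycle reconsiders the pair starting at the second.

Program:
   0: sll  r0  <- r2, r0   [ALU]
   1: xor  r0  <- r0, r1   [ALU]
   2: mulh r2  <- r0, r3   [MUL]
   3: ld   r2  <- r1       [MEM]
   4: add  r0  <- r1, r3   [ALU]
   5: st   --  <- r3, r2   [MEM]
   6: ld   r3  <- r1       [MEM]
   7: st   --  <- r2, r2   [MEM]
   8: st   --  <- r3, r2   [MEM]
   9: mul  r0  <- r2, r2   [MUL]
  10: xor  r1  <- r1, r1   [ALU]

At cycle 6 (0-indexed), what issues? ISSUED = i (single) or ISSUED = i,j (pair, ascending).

ISSUED = 7

0. sll.ALU @i0  | RAW+WAW r0
1. xor.ALU @i1  | RAW r0
2. mulh.MUL @i2  | WAW r2
3. ld.MEM+add.ALU @i3/i4  | pair
4. st.MEM @i5  | no-port MEM/MEM
5. ld.MEM @i6  | no-port MEM/MEM
6. st.MEM @i7  | no-port MEM/MEM
7. st.MEM+mul.MUL @i8/i9  | pair
8. xor.ALU @i10  | tail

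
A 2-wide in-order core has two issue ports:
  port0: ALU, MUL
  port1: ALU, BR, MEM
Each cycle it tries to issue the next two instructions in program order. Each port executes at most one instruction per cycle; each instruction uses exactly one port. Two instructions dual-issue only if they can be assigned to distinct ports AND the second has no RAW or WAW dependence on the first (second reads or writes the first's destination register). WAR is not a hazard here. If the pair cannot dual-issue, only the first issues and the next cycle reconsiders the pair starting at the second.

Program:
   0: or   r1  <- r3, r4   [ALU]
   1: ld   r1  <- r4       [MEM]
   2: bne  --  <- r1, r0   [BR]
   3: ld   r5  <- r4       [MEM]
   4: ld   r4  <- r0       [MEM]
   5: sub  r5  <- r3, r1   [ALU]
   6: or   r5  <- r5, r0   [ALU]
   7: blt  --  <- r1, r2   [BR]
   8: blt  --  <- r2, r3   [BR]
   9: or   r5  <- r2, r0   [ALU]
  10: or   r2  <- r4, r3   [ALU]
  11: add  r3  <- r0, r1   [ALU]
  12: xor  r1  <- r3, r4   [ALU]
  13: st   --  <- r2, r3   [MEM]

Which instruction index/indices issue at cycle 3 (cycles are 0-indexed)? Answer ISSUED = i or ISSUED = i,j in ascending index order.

t=0 i0:or.ALU ; WAW r1
t=1 i1:ld.MEM ; no-port MEM/BR
t=2 i2:bne.BR ; no-port BR/MEM
t=3 i3:ld.MEM ; no-port MEM/MEM
t=4 i4/i5:ld.MEM/sub.ALU ; dual
t=5 i6/i7:or.ALU/blt.BR ; dual
t=6 i8/i9:blt.BR/or.ALU ; dual
t=7 i10/i11:or.ALU/add.ALU ; dual
t=8 i12/i13:xor.ALU/st.MEM ; dual

ISSUED = 3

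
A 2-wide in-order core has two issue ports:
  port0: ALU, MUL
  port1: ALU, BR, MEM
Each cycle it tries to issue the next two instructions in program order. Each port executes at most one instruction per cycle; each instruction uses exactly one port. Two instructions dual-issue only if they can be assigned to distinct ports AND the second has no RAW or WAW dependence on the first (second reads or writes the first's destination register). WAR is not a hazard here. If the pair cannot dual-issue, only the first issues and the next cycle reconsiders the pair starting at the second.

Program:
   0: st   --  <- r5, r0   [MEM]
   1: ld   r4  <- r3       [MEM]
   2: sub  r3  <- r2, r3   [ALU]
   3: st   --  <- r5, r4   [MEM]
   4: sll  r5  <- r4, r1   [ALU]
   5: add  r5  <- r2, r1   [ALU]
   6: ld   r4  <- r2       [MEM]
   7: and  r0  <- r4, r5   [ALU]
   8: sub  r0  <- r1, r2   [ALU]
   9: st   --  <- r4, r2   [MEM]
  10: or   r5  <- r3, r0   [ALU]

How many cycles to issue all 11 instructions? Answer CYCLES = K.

  cy0 -> i0 (st.MEM) no-port MEM/MEM
  cy1 -> i1&i2 (ld.MEM;sub.ALU) 2-wide
  cy2 -> i3&i4 (st.MEM;sll.ALU) 2-wide
  cy3 -> i5&i6 (add.ALU;ld.MEM) 2-wide
  cy4 -> i7 (and.ALU) WAW r0
  cy5 -> i8&i9 (sub.ALU;st.MEM) 2-wide
  cy6 -> i10 (or.ALU) tail

CYCLES = 7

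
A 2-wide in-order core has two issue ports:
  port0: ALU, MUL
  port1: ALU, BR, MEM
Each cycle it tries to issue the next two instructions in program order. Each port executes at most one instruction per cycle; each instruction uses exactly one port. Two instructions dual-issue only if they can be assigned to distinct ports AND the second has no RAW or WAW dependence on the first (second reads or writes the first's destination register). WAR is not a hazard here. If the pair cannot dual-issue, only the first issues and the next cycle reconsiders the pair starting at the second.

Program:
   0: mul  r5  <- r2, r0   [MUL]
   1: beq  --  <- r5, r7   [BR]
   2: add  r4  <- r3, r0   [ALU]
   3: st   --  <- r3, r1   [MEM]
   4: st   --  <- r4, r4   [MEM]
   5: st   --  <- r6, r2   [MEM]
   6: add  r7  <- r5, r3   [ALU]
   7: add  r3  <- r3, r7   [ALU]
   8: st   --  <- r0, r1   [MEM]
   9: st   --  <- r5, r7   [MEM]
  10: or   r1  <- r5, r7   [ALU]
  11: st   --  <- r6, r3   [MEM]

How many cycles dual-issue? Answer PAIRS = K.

t=0 i0:mul ; RAW r5
t=1 i1,i2:beq/add ; 2-wide
t=2 i3:st ; no-port MEM/MEM
t=3 i4:st ; no-port MEM/MEM
t=4 i5,i6:st/add ; 2-wide
t=5 i7,i8:add/st ; 2-wide
t=6 i9,i10:st/or ; 2-wide
t=7 i11:st ; tail

PAIRS = 4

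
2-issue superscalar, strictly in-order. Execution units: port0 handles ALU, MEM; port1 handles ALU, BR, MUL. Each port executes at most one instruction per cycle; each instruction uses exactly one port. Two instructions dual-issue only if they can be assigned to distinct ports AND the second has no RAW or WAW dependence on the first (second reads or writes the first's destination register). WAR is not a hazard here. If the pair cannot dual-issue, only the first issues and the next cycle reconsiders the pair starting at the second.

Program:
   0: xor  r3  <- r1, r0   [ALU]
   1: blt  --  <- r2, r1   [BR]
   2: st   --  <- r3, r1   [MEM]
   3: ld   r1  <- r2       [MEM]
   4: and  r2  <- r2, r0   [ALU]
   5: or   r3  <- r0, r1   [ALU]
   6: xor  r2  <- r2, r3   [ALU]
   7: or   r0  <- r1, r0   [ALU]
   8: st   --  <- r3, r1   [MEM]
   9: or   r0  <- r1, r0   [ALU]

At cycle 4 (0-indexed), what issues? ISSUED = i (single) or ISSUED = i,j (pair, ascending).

t=0 i0+i1:xor.ALU;blt.BR ; pair
t=1 i2:st.MEM ; no-port MEM/MEM
t=2 i3+i4:ld.MEM;and.ALU ; pair
t=3 i5:or.ALU ; RAW r3
t=4 i6+i7:xor.ALU;or.ALU ; pair
t=5 i8+i9:st.MEM;or.ALU ; pair

ISSUED = 6,7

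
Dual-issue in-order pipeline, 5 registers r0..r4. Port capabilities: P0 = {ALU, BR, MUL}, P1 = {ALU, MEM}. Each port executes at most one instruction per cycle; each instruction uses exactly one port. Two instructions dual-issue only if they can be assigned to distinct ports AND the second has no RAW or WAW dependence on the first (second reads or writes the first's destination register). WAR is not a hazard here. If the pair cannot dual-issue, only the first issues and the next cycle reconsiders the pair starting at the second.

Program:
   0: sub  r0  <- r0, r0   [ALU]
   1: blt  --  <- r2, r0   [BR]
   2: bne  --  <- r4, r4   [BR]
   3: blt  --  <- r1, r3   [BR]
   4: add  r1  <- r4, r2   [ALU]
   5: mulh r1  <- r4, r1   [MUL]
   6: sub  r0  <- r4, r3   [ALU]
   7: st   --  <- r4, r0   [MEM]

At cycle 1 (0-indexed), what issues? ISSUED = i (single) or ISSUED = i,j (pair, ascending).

0. sub.ALU @i0  | RAW r0
1. blt.BR @i1  | no-port BR/BR
2. bne.BR @i2  | no-port BR/BR
3. blt.BR;add.ALU @i3&i4  | pair
4. mulh.MUL;sub.ALU @i5&i6  | pair
5. st.MEM @i7  | tail

ISSUED = 1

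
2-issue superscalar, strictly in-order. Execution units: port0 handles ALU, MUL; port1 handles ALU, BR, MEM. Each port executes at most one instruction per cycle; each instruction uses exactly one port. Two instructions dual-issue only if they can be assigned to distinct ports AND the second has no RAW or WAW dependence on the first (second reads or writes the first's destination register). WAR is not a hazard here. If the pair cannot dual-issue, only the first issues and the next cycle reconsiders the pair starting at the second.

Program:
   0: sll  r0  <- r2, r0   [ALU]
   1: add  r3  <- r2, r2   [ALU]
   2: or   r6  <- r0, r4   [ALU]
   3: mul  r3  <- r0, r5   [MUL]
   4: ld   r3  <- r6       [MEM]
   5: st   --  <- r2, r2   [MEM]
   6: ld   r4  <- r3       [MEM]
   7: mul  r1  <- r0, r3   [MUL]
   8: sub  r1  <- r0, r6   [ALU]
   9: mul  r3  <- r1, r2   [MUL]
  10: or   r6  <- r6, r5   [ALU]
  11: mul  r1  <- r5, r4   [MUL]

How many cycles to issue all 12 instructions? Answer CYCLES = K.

c0: i0,i1 sll.ALU add.ALU  dual
c1: i2,i3 or.ALU mul.MUL  dual
c2: i4 ld.MEM  no-port MEM/MEM
c3: i5 st.MEM  no-port MEM/MEM
c4: i6,i7 ld.MEM mul.MUL  dual
c5: i8 sub.ALU  RAW r1
c6: i9,i10 mul.MUL or.ALU  dual
c7: i11 mul.MUL  tail

CYCLES = 8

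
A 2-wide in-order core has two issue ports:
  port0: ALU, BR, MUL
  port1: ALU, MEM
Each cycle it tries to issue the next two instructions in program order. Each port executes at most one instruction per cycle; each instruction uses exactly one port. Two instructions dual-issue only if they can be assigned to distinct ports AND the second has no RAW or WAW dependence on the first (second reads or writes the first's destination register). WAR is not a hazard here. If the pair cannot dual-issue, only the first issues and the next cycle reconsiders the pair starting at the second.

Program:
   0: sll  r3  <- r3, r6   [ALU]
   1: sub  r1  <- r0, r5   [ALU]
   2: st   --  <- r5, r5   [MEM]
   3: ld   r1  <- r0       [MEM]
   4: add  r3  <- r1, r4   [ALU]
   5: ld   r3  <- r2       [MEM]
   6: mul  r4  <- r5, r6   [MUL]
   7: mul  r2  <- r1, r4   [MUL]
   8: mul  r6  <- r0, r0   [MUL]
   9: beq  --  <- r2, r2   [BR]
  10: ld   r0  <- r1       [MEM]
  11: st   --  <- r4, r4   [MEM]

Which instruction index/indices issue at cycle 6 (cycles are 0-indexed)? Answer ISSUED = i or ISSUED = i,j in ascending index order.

ISSUED = 8

#0 head=0: sll/sub i0,i1 2-wide
#1 head=2: st i2 no-port MEM/MEM
#2 head=3: ld i3 RAW r1
#3 head=4: add i4 WAW r3
#4 head=5: ld/mul i5,i6 2-wide
#5 head=7: mul i7 no-port MUL/MUL
#6 head=8: mul i8 no-port MUL/BR
#7 head=9: beq/ld i9,i10 2-wide
#8 head=11: st i11 tail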